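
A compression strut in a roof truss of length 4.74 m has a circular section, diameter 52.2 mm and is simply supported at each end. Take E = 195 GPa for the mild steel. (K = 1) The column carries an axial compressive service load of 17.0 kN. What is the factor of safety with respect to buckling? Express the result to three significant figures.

n ≈ 1.84

I = πd⁴/64 = π×52.2⁴/64 = 3.645×10^5 mm⁴
I = 3.645×10^5 mm⁴ = 3.645×10^-7 m⁴
Effective length L_e = K·L = 1 × 4.74 = 4.740 m
P_cr = π²EI / L_e² = π² × 195×10⁹ × 3.645×10^-7 / 4.740² = 3.122×10^4 N
Factor of safety n = P_cr / P = 31.220 / 17.0 = 1.84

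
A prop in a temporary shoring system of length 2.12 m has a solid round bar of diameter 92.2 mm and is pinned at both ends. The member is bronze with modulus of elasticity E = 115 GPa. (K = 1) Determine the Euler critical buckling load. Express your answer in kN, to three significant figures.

P_cr ≈ 896 kN

I = πd⁴/64 = π×92.2⁴/64 = 3.547×10^6 mm⁴
I = 3.547×10^6 mm⁴ = 3.547×10^-6 m⁴
Effective length L_e = K·L = 1 × 2.12 = 2.120 m
P_cr = π²EI / L_e² = π² × 115×10⁹ × 3.547×10^-6 / 2.120² = 8.958×10^5 N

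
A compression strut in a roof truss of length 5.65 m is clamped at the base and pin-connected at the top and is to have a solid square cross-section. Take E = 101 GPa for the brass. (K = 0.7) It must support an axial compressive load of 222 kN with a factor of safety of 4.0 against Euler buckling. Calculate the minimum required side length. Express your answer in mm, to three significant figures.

a ≈ 114 mm

Required P_cr = n·P = 4.0 × 222 = 888.0 kN
L_e = K·L = 0.7 × 5.65 = 3.955 m
Required I = P_cr·L_e²/(π²E) = 8.880×10^5 × 3.955² / (π² × 1.01×10^11) = 1.393×10^-5 m⁴
I_req = 1.393×10^7 mm⁴
Solid square: I = a⁴/12  ⇒  a = (12I)^(1/4) = (12×1.393×10^7)^(1/4) = 114 mm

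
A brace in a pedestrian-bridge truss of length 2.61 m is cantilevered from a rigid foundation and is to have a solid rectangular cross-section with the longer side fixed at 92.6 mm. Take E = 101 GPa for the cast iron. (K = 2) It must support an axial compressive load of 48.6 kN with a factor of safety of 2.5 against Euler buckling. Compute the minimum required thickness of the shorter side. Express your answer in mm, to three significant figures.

b ≈ 75.5 mm

Required P_cr = n·P = 2.5 × 48.6 = 121.5 kN
L_e = K·L = 2 × 2.61 = 5.220 m
Required I = P_cr·L_e²/(π²E) = 1.215×10^5 × 5.220² / (π² × 1.01×10^11) = 3.321×10^-6 m⁴
I_req = 3.321×10^6 mm⁴
Rectangle, weak axis: I_min = h·b³/12 with h = 92.6 mm fixed  ⇒  b = (12I/h)^(1/3) = 75.5 mm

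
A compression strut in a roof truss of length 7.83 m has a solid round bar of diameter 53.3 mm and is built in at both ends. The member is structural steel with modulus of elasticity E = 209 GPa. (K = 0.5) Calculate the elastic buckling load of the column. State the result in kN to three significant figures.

I = πd⁴/64 = π×53.3⁴/64 = 3.962×10^5 mm⁴
I = 3.962×10^5 mm⁴ = 3.962×10^-7 m⁴
Effective length L_e = K·L = 0.5 × 7.83 = 3.915 m
P_cr = π²EI / L_e² = π² × 209×10⁹ × 3.962×10^-7 / 3.915² = 5.332×10^4 N

P_cr ≈ 53.3 kN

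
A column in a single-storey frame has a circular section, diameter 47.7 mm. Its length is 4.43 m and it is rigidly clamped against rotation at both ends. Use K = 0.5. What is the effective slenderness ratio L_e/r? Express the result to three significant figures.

For a solid circle r = d/4 = 47.7/4 = 11.92 mm
L_e = K·L = 0.5 × 4.43 m = 2.215 m = 2215.0 mm
λ = L_e / r_min = 2215.0 / 11.92 = 186

λ ≈ 186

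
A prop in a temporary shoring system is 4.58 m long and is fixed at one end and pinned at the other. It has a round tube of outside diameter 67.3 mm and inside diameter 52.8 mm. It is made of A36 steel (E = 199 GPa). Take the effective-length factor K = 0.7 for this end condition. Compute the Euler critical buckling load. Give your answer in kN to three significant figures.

P_cr ≈ 120 kN

d_o = 67.3 mm, d_i = 52.8 mm
I = π(d_o⁴ − d_i⁴)/64 = π(67.3⁴ − 52.80⁴)/64 = 6.255×10^5 mm⁴
I = 6.255×10^5 mm⁴ = 6.255×10^-7 m⁴
Effective length L_e = K·L = 0.7 × 4.58 = 3.206 m
P_cr = π²EI / L_e² = π² × 199×10⁹ × 6.255×10^-7 / 3.206² = 1.195×10^5 N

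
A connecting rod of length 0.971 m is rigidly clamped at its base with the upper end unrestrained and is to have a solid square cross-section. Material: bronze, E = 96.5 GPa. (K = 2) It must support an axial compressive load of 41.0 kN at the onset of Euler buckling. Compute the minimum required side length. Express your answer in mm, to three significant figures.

a ≈ 37.4 mm

L_e = K·L = 2 × 0.971 = 1.942 m
Required I = P_cr·L_e²/(π²E) = 4.100×10^4 × 1.942² / (π² × 9.65×10^10) = 1.624×10^-7 m⁴
I_req = 1.624×10^5 mm⁴
Solid square: I = a⁴/12  ⇒  a = (12I)^(1/4) = (12×1.624×10^5)^(1/4) = 37.4 mm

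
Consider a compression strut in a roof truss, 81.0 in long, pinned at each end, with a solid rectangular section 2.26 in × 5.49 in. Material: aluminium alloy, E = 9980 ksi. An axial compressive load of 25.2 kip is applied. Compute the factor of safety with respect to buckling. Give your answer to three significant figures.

Buckling occurs about the weak axis: I_min = h·b³/12 with b = 2.26 in (the shorter side).
I_min = 5.49×2.26³/12 = 5.281 in⁴
Effective length L_e = K·L = 1 × 81.0 = 81.00 in
P_cr = π²EI / L_e² = π² × 9980×10³ × 5.281 / 81.00² = 7.928×10^4 lb
Factor of safety n = P_cr / P = 79.282 / 25.2 = 3.15

n ≈ 3.15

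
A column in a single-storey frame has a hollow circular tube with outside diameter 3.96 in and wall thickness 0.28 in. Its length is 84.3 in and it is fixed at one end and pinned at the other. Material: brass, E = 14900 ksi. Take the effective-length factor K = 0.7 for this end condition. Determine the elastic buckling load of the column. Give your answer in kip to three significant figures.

P_cr ≈ 233 kip

Inner diameter d_i = 3.96 − 2×0.28 = 3.400 in
I = π(d_o⁴ − d_i⁴)/64 = π(3.96⁴ − 3.400⁴)/64 = 5.511 in⁴
Effective length L_e = K·L = 0.7 × 84.3 = 59.01 in
P_cr = π²EI / L_e² = π² × 14900×10³ × 5.511 / 59.01² = 2.328×10^5 lb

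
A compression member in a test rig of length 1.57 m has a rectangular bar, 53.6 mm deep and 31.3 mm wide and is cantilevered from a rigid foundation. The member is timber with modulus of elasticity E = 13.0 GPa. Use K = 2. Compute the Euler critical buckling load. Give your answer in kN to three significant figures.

P_cr ≈ 1.78 kN

Buckling occurs about the weak axis: I_min = h·b³/12 with b = 31.3 mm (the shorter side).
I_min = 53.6×31.3³/12 = 1.370×10^5 mm⁴
I = 1.370×10^5 mm⁴ = 1.370×10^-7 m⁴
Effective length L_e = K·L = 2 × 1.57 = 3.140 m
P_cr = π²EI / L_e² = π² × 13.0×10⁹ × 1.370×10^-7 / 3.140² = 1.782×10^3 N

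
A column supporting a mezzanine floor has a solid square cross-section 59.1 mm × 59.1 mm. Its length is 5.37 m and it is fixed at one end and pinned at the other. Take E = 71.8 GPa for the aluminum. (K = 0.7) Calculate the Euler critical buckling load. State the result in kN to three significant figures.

I = a⁴/12 = 59.1⁴/12 = 1.017×10^6 mm⁴
I = 1.017×10^6 mm⁴ = 1.017×10^-6 m⁴
Effective length L_e = K·L = 0.7 × 5.37 = 3.759 m
P_cr = π²EI / L_e² = π² × 71.8×10⁹ × 1.017×10^-6 / 3.759² = 5.099×10^4 N

P_cr ≈ 51.0 kN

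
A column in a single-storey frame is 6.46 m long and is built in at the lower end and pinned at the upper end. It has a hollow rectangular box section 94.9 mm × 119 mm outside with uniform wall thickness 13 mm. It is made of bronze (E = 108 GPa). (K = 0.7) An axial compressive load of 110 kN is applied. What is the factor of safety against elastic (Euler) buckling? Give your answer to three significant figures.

n ≈ 2.82

Inner dimensions: h_i = 119 − 2×13 = 93.00 mm, b_i = 94.9 − 2×13 = 68.90 mm
Weak-axis I_min = (h_o·b_o³ − h_i·b_i³)/12 with b_o = 94.9, b_i = 68.90 mm (shorter outer/inner sides).
I_min = (119×94.9³ − 93.00×68.90³)/12 = 5.941×10^6 mm⁴
I = 5.941×10^6 mm⁴ = 5.941×10^-6 m⁴
Effective length L_e = K·L = 0.7 × 6.46 = 4.522 m
P_cr = π²EI / L_e² = π² × 108×10⁹ × 5.941×10^-6 / 4.522² = 3.097×10^5 N
Factor of safety n = P_cr / P = 309.66 / 110 = 2.82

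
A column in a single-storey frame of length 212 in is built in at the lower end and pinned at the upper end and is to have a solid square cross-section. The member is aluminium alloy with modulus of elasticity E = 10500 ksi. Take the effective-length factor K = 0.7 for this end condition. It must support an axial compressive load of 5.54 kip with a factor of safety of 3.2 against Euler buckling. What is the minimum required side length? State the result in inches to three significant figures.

a ≈ 2.59 in

Required P_cr = n·P = 3.2 × 5.54 = 17.73 kip
L_e = K·L = 0.7 × 212 = 148.4 in
Required I = P_cr·L_e²/(π²E) = 1.773×10^4 × 148.4² / (π² × 1.05×10^7) = 3.767 in⁴
Solid square: I = a⁴/12  ⇒  a = (12I)^(1/4) = (12×3.767)^(1/4) = 2.59 in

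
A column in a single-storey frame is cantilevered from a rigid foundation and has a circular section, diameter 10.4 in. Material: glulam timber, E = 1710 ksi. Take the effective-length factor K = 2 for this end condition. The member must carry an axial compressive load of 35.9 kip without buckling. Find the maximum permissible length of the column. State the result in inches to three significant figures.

L_max ≈ 260 in

I = πd⁴/64 = π×10.4⁴/64 = 574.3 in⁴
At the buckling limit P_cr = P = 3.590×10^4 lb
From P_cr = π²EI/(K·L)²:  L = (1/K)·√(π²EI/P_cr) = (1/2)·√(π²×1.71×10^6×574.3/3.590×10^4)
L = 260 in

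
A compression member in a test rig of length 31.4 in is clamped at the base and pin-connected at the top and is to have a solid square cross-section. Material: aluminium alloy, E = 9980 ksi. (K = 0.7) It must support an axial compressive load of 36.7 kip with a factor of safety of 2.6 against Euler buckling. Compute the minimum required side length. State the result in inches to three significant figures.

Required P_cr = n·P = 2.6 × 36.7 = 95.42 kip
L_e = K·L = 0.7 × 31.4 = 21.98 in
Required I = P_cr·L_e²/(π²E) = 9.542×10^4 × 21.98² / (π² × 9.98×10^6) = 0.4680 in⁴
Solid square: I = a⁴/12  ⇒  a = (12I)^(1/4) = (12×0.4680)^(1/4) = 1.54 in

a ≈ 1.54 in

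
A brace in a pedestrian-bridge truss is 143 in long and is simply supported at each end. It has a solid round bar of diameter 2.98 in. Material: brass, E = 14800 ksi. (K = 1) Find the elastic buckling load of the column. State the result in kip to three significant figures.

I = πd⁴/64 = π×2.98⁴/64 = 3.871 in⁴
Effective length L_e = K·L = 1 × 143 = 143.0 in
P_cr = π²EI / L_e² = π² × 14800×10³ × 3.871 / 143.0² = 2.765×10^4 lb

P_cr ≈ 27.7 kip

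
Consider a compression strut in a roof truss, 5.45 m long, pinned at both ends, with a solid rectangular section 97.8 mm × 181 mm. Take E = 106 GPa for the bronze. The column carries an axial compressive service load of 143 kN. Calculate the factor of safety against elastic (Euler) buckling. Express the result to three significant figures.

n ≈ 3.48

Buckling occurs about the weak axis: I_min = h·b³/12 with b = 97.8 mm (the shorter side).
I_min = 181×97.8³/12 = 1.411×10^7 mm⁴
I = 1.411×10^7 mm⁴ = 1.411×10^-5 m⁴
Effective length L_e = K·L = 1 × 5.45 = 5.450 m
P_cr = π²EI / L_e² = π² × 106×10⁹ × 1.411×10^-5 / 5.450² = 4.970×10^5 N
Factor of safety n = P_cr / P = 496.97 / 143 = 3.48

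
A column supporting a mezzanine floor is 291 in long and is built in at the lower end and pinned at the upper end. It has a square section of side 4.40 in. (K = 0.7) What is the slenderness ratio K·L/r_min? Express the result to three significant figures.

For a square r = a/√12 = 4.40/√12 = 1.270 in
L_e = K·L = 0.7 × 291 = 203.7 in
λ = L_e / r_min = 203.70 / 1.270 = 160

λ ≈ 160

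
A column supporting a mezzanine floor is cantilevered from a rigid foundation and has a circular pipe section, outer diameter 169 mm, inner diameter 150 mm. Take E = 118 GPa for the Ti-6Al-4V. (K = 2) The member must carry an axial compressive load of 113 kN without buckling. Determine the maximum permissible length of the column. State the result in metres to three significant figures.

L_max ≈ 6.26 m

d_o = 169 mm, d_i = 150 mm
I = π(d_o⁴ − d_i⁴)/64 = π(169⁴ − 150.0⁴)/64 = 1.519×10^7 mm⁴
I = 1.519×10^-5 m⁴
At the buckling limit P_cr = P = 1.130×10^5 N
From P_cr = π²EI/(K·L)²:  L = (1/K)·√(π²EI/P_cr) = (1/2)·√(π²×1.18×10^11×1.519×10^-5/1.130×10^5)
L = 6.26 m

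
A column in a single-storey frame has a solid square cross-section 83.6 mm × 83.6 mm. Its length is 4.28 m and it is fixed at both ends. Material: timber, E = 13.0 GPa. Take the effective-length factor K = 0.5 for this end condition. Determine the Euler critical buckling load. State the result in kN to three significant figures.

P_cr ≈ 114 kN

I = a⁴/12 = 83.6⁴/12 = 4.070×10^6 mm⁴
I = 4.070×10^6 mm⁴ = 4.070×10^-6 m⁴
Effective length L_e = K·L = 0.5 × 4.28 = 2.140 m
P_cr = π²EI / L_e² = π² × 13.0×10⁹ × 4.070×10^-6 / 2.140² = 1.140×10^5 N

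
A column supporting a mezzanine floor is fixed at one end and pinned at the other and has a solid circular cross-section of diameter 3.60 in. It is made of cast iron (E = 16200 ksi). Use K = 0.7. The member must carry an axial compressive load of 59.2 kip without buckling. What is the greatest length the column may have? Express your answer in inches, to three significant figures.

I = πd⁴/64 = π×3.60⁴/64 = 8.245 in⁴
At the buckling limit P_cr = P = 5.920×10^4 lb
From P_cr = π²EI/(K·L)²:  L = (1/K)·√(π²EI/P_cr) = (1/0.7)·√(π²×1.62×10^7×8.245/5.920×10^4)
L = 213 in

L_max ≈ 213 in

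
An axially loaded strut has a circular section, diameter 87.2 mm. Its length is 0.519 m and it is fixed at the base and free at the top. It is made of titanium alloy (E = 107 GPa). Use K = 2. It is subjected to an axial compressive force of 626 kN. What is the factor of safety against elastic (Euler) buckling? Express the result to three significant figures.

n ≈ 4.44

I = πd⁴/64 = π×87.2⁴/64 = 2.838×10^6 mm⁴
I = 2.838×10^6 mm⁴ = 2.838×10^-6 m⁴
Effective length L_e = K·L = 2 × 0.519 = 1.038 m
P_cr = π²EI / L_e² = π² × 107×10⁹ × 2.838×10^-6 / 1.038² = 2.782×10^6 N
Factor of safety n = P_cr / P = 2781.8 / 626 = 4.44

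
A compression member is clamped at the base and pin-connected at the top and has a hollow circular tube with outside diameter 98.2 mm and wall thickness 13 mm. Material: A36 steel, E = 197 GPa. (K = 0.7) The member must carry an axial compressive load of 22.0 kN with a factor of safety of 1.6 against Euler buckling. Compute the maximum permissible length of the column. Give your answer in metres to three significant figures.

L_max ≈ 19.1 m

Inner diameter d_i = 98.2 − 2×13 = 72.20 mm
I = π(d_o⁴ − d_i⁴)/64 = π(98.2⁴ − 72.20⁴)/64 = 3.231×10^6 mm⁴
I = 3.231×10^-6 m⁴
Required critical load P_cr = n·P = 1.6 × 22.0 = 35.20 kN = 3.520×10^4 N
From P_cr = π²EI/(K·L)²:  L = (1/K)·√(π²EI/P_cr) = (1/0.7)·√(π²×1.97×10^11×3.231×10^-6/3.520×10^4)
L = 19.1 m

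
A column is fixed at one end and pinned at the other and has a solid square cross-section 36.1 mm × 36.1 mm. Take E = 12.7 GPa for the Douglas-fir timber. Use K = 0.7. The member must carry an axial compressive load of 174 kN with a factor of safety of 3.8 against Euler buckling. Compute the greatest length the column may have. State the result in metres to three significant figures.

L_max ≈ 0.234 m

I = a⁴/12 = 36.1⁴/12 = 1.415×10^5 mm⁴
I = 1.415×10^-7 m⁴
Required critical load P_cr = n·P = 3.8 × 174 = 661.2 kN = 6.612×10^5 N
From P_cr = π²EI/(K·L)²:  L = (1/K)·√(π²EI/P_cr) = (1/0.7)·√(π²×1.27×10^10×1.415×10^-7/6.612×10^5)
L = 0.234 m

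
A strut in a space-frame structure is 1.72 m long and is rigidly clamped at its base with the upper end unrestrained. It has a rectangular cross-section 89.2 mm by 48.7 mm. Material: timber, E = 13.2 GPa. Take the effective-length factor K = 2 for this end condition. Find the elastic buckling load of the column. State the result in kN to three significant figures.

Buckling occurs about the weak axis: I_min = h·b³/12 with b = 48.7 mm (the shorter side).
I_min = 89.2×48.7³/12 = 8.586×10^5 mm⁴
I = 8.586×10^5 mm⁴ = 8.586×10^-7 m⁴
Effective length L_e = K·L = 2 × 1.72 = 3.440 m
P_cr = π²EI / L_e² = π² × 13.2×10⁹ × 8.586×10^-7 / 3.440² = 9.452×10^3 N

P_cr ≈ 9.45 kN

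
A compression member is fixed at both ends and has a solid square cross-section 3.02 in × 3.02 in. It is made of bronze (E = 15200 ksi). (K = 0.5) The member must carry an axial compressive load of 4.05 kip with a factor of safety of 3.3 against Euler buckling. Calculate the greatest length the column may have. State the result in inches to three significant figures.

I = a⁴/12 = 3.02⁴/12 = 6.932 in⁴
Required critical load P_cr = n·P = 3.3 × 4.05 = 13.36 kip = 1.336×10^4 lb
From P_cr = π²EI/(K·L)²:  L = (1/K)·√(π²EI/P_cr) = (1/0.5)·√(π²×1.52×10^7×6.932/1.336×10^4)
L = 558 in

L_max ≈ 558 in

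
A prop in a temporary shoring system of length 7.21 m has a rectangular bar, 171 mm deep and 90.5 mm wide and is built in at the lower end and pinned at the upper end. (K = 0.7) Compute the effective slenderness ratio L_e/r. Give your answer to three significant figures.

λ ≈ 193

For a rectangle r_min = b/√12 = 90.5/√12 = 26.13 mm
L_e = K·L = 0.7 × 7.21 m = 5.047 m = 5047.0 mm
λ = L_e / r_min = 5047.0 / 26.13 = 193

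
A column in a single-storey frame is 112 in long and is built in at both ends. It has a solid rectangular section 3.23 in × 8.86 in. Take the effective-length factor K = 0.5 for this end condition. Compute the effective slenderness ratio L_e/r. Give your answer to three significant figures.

λ ≈ 60.1

For a rectangle r_min = b/√12 = 3.23/√12 = 0.9324 in
L_e = K·L = 0.5 × 112 = 56.00 in
λ = L_e / r_min = 56.000 / 0.9324 = 60.1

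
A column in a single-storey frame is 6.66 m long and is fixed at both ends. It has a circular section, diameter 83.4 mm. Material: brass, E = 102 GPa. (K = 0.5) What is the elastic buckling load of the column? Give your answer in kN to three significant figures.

I = πd⁴/64 = π×83.4⁴/64 = 2.375×10^6 mm⁴
I = 2.375×10^6 mm⁴ = 2.375×10^-6 m⁴
Effective length L_e = K·L = 0.5 × 6.66 = 3.330 m
P_cr = π²EI / L_e² = π² × 102×10⁹ × 2.375×10^-6 / 3.330² = 2.156×10^5 N

P_cr ≈ 216 kN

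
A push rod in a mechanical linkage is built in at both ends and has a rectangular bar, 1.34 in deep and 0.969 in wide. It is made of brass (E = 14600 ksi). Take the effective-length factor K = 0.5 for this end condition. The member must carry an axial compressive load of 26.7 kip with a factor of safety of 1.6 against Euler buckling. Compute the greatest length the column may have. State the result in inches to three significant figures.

Buckling occurs about the weak axis: I_min = h·b³/12 with b = 0.969 in (the shorter side).
I_min = 1.34×0.969³/12 = 0.1016 in⁴
Required critical load P_cr = n·P = 1.6 × 26.7 = 42.72 kip = 4.272×10^4 lb
From P_cr = π²EI/(K·L)²:  L = (1/K)·√(π²EI/P_cr) = (1/0.5)·√(π²×1.46×10^7×0.1016/4.272×10^4)
L = 37.0 in

L_max ≈ 37.0 in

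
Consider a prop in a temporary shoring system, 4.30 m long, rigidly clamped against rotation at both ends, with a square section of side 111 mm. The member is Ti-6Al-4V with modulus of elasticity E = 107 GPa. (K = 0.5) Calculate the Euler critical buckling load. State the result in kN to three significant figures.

P_cr ≈ 2890 kN

I = a⁴/12 = 111⁴/12 = 1.265×10^7 mm⁴
I = 1.265×10^7 mm⁴ = 1.265×10^-5 m⁴
Effective length L_e = K·L = 0.5 × 4.30 = 2.150 m
P_cr = π²EI / L_e² = π² × 107×10⁹ × 1.265×10^-5 / 2.150² = 2.890×10^6 N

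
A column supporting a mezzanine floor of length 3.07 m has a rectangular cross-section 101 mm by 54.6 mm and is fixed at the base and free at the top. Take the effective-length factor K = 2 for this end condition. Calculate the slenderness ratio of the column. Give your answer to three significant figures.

λ ≈ 390

For a rectangle r_min = b/√12 = 54.6/√12 = 15.76 mm
L_e = K·L = 2 × 3.07 m = 6.140 m = 6140.0 mm
λ = L_e / r_min = 6140.0 / 15.76 = 390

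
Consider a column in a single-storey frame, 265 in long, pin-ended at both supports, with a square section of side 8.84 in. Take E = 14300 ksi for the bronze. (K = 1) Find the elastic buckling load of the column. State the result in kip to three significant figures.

I = a⁴/12 = 8.84⁴/12 = 508.9 in⁴
Effective length L_e = K·L = 1 × 265 = 265.0 in
P_cr = π²EI / L_e² = π² × 14300×10³ × 508.9 / 265.0² = 1.023×10^6 lb

P_cr ≈ 1020 kip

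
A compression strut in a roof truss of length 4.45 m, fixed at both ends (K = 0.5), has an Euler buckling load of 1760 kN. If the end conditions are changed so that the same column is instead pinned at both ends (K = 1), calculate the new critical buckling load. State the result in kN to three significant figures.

P_cr ∝ 1/K², so P_cr,new = P_cr,old × (K_old/K_new)² = 1760 × (0.5/1)²
= 1760 × 0.2500 = 440 kN

P_cr ≈ 440 kN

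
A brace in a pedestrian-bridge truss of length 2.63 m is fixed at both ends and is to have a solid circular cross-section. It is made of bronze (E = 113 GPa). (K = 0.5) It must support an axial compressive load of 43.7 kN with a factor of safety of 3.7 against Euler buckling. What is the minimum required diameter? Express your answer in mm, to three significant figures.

Required P_cr = n·P = 3.7 × 43.7 = 161.7 kN
L_e = K·L = 0.5 × 2.63 = 1.315 m
Required I = P_cr·L_e²/(π²E) = 1.617×10^5 × 1.315² / (π² × 1.13×10^11) = 2.507×10^-7 m⁴
I_req = 2.507×10^5 mm⁴
Solid circle: I = πd⁴/64  ⇒  d = (64I/π)^(1/4) = (64×2.507×10^5/π)^(1/4) = 47.5 mm

d ≈ 47.5 mm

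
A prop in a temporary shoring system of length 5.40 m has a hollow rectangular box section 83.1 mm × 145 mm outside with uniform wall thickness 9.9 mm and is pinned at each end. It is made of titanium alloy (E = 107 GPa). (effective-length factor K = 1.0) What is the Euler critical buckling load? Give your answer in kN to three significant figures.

Inner dimensions: h_i = 145 − 2×9.9 = 125.2 mm, b_i = 83.1 − 2×9.9 = 63.30 mm
Weak-axis I_min = (h_o·b_o³ − h_i·b_i³)/12 with b_o = 83.1, b_i = 63.30 mm (shorter outer/inner sides).
I_min = (145×83.1³ − 125.2×63.30³)/12 = 4.288×10^6 mm⁴
I = 4.288×10^6 mm⁴ = 4.288×10^-6 m⁴
Effective length L_e = K·L = 1 × 5.40 = 5.400 m
P_cr = π²EI / L_e² = π² × 107×10⁹ × 4.288×10^-6 / 5.400² = 1.553×10^5 N

P_cr ≈ 155 kN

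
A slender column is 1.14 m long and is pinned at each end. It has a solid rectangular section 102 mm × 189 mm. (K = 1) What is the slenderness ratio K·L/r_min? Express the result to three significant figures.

Buckling occurs about the weak axis: I_min = h·b³/12 with b = 102 mm (the shorter side).
I_min = 189×102³/12 = 1.671×10^7 mm⁴
A = 1.928×10^4 mm²;  r_min = √(I/A) = √(1.671×10^7/1.928×10^4) = 29.44 mm
L_e = K·L = 1 × 1.14 m = 1.140 m = 1140.0 mm
λ = L_e / r_min = 1140.0 / 29.44 = 38.7

λ ≈ 38.7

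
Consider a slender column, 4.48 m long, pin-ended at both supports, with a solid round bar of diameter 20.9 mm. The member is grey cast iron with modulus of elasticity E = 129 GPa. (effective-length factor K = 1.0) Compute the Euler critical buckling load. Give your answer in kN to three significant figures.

P_cr ≈ 0.594 kN

I = πd⁴/64 = π×20.9⁴/64 = 9.366×10^3 mm⁴
I = 9.366×10^3 mm⁴ = 9.366×10^-9 m⁴
Effective length L_e = K·L = 1 × 4.48 = 4.480 m
P_cr = π²EI / L_e² = π² × 129×10⁹ × 9.366×10^-9 / 4.480² = 594.1 N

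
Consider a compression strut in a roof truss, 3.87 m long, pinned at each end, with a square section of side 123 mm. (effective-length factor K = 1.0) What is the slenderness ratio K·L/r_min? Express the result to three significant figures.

λ ≈ 109

For a square r = a/√12 = 123/√12 = 35.51 mm
L_e = K·L = 1 × 3.87 m = 3.870 m = 3870.0 mm
λ = L_e / r_min = 3870.0 / 35.51 = 109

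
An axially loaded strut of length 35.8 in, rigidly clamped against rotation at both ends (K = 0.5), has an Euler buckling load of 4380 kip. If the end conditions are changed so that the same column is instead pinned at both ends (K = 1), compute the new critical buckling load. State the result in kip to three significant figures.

P_cr ≈ 1100 kip

P_cr ∝ 1/K², so P_cr,new = P_cr,old × (K_old/K_new)² = 4380 × (0.5/1)²
= 4380 × 0.2500 = 1100 kip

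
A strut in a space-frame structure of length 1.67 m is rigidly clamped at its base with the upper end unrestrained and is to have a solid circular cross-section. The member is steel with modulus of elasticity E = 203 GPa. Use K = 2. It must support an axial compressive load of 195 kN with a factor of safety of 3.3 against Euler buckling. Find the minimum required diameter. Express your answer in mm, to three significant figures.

d ≈ 92.4 mm

Required P_cr = n·P = 3.3 × 195 = 643.5 kN
L_e = K·L = 2 × 1.67 = 3.340 m
Required I = P_cr·L_e²/(π²E) = 6.435×10^5 × 3.340² / (π² × 2.03×10^11) = 3.583×10^-6 m⁴
I_req = 3.583×10^6 mm⁴
Solid circle: I = πd⁴/64  ⇒  d = (64I/π)^(1/4) = (64×3.583×10^6/π)^(1/4) = 92.4 mm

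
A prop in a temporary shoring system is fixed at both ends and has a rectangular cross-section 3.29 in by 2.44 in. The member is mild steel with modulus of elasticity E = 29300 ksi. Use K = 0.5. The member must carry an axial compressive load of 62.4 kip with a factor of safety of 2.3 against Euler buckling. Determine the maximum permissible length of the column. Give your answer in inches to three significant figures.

L_max ≈ 179 in

Buckling occurs about the weak axis: I_min = h·b³/12 with b = 2.44 in (the shorter side).
I_min = 3.29×2.44³/12 = 3.983 in⁴
Required critical load P_cr = n·P = 2.3 × 62.4 = 143.5 kip = 1.435×10^5 lb
From P_cr = π²EI/(K·L)²:  L = (1/K)·√(π²EI/P_cr) = (1/0.5)·√(π²×2.93×10^7×3.983/1.435×10^5)
L = 179 in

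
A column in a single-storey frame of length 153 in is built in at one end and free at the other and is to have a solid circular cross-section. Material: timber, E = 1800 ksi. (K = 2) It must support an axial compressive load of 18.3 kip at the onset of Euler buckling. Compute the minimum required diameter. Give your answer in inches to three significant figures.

d ≈ 6.66 in

L_e = K·L = 2 × 153 = 306.0 in
Required I = P_cr·L_e²/(π²E) = 1.830×10^4 × 306.0² / (π² × 1.80×10^6) = 96.45 in⁴
Solid circle: I = πd⁴/64  ⇒  d = (64I/π)^(1/4) = (64×96.45/π)^(1/4) = 6.66 in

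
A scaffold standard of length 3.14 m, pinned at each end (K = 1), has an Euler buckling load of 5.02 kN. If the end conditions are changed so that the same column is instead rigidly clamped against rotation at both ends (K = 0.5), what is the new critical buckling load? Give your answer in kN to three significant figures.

P_cr ∝ 1/K², so P_cr,new = P_cr,old × (K_old/K_new)² = 5.02 × (1/0.5)²
= 5.02 × 4.000 = 20.1 kN

P_cr ≈ 20.1 kN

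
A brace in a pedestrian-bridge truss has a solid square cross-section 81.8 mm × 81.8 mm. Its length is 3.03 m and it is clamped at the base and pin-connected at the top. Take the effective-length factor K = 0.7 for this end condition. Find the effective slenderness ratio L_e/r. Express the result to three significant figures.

λ ≈ 89.8

I = a⁴/12 = 81.8⁴/12 = 3.731×10^6 mm⁴
A = 6.691×10^3 mm²;  r_min = √(I/A) = √(3.731×10^6/6.691×10^3) = 23.61 mm
L_e = K·L = 0.7 × 3.03 m = 2.121 m = 2121.0 mm
λ = L_e / r_min = 2121.0 / 23.61 = 89.8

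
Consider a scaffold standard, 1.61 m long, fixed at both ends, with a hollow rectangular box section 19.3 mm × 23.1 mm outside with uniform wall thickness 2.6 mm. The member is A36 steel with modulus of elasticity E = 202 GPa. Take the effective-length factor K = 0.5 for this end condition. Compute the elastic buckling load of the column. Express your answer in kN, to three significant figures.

Inner dimensions: h_i = 23.1 − 2×2.6 = 17.90 mm, b_i = 19.3 − 2×2.6 = 14.10 mm
Weak-axis I_min = (h_o·b_o³ − h_i·b_i³)/12 with b_o = 19.3, b_i = 14.10 mm (shorter outer/inner sides).
I_min = (23.1×19.3³ − 17.90×14.10³)/12 = 9.657×10^3 mm⁴
I = 9.657×10^3 mm⁴ = 9.657×10^-9 m⁴
Effective length L_e = K·L = 0.5 × 1.61 = 0.8050 m
P_cr = π²EI / L_e² = π² × 202×10⁹ × 9.657×10^-9 / 0.8050² = 2.971×10^4 N

P_cr ≈ 29.7 kN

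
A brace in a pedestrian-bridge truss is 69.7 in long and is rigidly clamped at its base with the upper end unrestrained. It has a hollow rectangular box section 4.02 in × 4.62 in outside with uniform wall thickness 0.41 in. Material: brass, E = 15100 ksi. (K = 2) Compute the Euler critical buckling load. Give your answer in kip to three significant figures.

P_cr ≈ 112 kip

Inner dimensions: h_i = 4.62 − 2×0.41 = 3.800 in, b_i = 4.02 − 2×0.41 = 3.200 in
Weak-axis I_min = (h_o·b_o³ − h_i·b_i³)/12 with b_o = 4.02, b_i = 3.200 in (shorter outer/inner sides).
I_min = (4.62×4.02³ − 3.800×3.200³)/12 = 14.63 in⁴
Effective length L_e = K·L = 2 × 69.7 = 139.4 in
P_cr = π²EI / L_e² = π² × 15100×10³ × 14.63 / 139.4² = 1.122×10^5 lb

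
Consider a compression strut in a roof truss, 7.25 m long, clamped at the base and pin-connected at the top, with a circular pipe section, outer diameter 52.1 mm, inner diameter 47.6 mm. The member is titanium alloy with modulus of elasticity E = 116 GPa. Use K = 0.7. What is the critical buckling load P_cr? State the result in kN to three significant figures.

d_o = 52.1 mm, d_i = 47.6 mm
I = π(d_o⁴ − d_i⁴)/64 = π(52.1⁴ − 47.60⁴)/64 = 1.097×10^5 mm⁴
I = 1.097×10^5 mm⁴ = 1.097×10^-7 m⁴
Effective length L_e = K·L = 0.7 × 7.25 = 5.075 m
P_cr = π²EI / L_e² = π² × 116×10⁹ × 1.097×10^-7 / 5.075² = 4.875×10^3 N

P_cr ≈ 4.88 kN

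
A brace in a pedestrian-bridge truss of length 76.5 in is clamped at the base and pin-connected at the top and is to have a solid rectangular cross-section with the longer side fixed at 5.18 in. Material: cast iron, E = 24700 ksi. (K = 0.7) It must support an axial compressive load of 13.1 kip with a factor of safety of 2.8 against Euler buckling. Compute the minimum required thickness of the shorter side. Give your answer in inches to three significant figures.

Required P_cr = n·P = 2.8 × 13.1 = 36.68 kip
L_e = K·L = 0.7 × 76.5 = 53.55 in
Required I = P_cr·L_e²/(π²E) = 3.668×10^4 × 53.55² / (π² × 2.47×10^7) = 0.4315 in⁴
Rectangle, weak axis: I_min = h·b³/12 with h = 5.18 in fixed  ⇒  b = (12I/h)^(1/3) = 1.00 in

b ≈ 1.00 in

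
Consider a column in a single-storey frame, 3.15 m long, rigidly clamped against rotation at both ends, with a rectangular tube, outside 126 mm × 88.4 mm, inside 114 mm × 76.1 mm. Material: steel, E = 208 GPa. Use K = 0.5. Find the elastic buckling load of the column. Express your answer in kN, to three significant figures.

P_cr ≈ 2540 kN

Weak-axis I_min = (h_o·b_o³ − h_i·b_i³)/12 with b_o = 88.4, b_i = 76.10 mm (shorter outer/inner sides).
I_min = (126×88.4³ − 114.0×76.10³)/12 = 3.067×10^6 mm⁴
I = 3.067×10^6 mm⁴ = 3.067×10^-6 m⁴
Effective length L_e = K·L = 0.5 × 3.15 = 1.575 m
P_cr = π²EI / L_e² = π² × 208×10⁹ × 3.067×10^-6 / 1.575² = 2.538×10^6 N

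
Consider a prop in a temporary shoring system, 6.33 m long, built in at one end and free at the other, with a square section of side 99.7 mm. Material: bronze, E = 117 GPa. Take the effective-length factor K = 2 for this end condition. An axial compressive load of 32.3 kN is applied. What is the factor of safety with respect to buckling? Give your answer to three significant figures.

n ≈ 1.84

I = a⁴/12 = 99.7⁴/12 = 8.234×10^6 mm⁴
I = 8.234×10^6 mm⁴ = 8.234×10^-6 m⁴
Effective length L_e = K·L = 2 × 6.33 = 12.66 m
P_cr = π²EI / L_e² = π² × 117×10⁹ × 8.234×10^-6 / 12.66² = 5.932×10^4 N
Factor of safety n = P_cr / P = 59.322 / 32.3 = 1.84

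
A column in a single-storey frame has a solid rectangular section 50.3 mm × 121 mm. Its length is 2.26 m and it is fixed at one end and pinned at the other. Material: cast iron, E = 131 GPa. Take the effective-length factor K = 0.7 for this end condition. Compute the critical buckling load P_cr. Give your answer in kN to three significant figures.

P_cr ≈ 663 kN

Buckling occurs about the weak axis: I_min = h·b³/12 with b = 50.3 mm (the shorter side).
I_min = 121×50.3³/12 = 1.283×10^6 mm⁴
I = 1.283×10^6 mm⁴ = 1.283×10^-6 m⁴
Effective length L_e = K·L = 0.7 × 2.26 = 1.582 m
P_cr = π²EI / L_e² = π² × 131×10⁹ × 1.283×10^-6 / 1.582² = 6.629×10^5 N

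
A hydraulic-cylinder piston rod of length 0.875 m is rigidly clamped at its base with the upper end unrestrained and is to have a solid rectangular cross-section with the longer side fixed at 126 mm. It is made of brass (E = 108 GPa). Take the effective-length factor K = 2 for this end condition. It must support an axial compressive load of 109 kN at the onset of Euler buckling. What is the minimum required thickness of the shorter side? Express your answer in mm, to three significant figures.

L_e = K·L = 2 × 0.875 = 1.750 m
Required I = P_cr·L_e²/(π²E) = 1.090×10^5 × 1.750² / (π² × 1.08×10^11) = 3.132×10^-7 m⁴
I_req = 3.132×10^5 mm⁴
Rectangle, weak axis: I_min = h·b³/12 with h = 126 mm fixed  ⇒  b = (12I/h)^(1/3) = 31.0 mm

b ≈ 31.0 mm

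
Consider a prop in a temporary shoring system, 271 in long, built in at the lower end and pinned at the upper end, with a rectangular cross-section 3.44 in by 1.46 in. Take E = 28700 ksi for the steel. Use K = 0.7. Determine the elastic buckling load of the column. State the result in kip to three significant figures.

P_cr ≈ 7.02 kip

Buckling occurs about the weak axis: I_min = h·b³/12 with b = 1.46 in (the shorter side).
I_min = 3.44×1.46³/12 = 0.8921 in⁴
Effective length L_e = K·L = 0.7 × 271 = 189.7 in
P_cr = π²EI / L_e² = π² × 28700×10³ × 0.8921 / 189.7² = 7.022×10^3 lb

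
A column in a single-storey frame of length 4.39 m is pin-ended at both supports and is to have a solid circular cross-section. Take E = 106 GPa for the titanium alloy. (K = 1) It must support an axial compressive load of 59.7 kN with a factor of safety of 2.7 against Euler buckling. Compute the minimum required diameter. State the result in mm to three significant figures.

d ≈ 88.2 mm

Required P_cr = n·P = 2.7 × 59.7 = 161.2 kN
L_e = K·L = 1 × 4.39 = 4.390 m
Required I = P_cr·L_e²/(π²E) = 1.612×10^5 × 4.390² / (π² × 1.06×10^11) = 2.969×10^-6 m⁴
I_req = 2.969×10^6 mm⁴
Solid circle: I = πd⁴/64  ⇒  d = (64I/π)^(1/4) = (64×2.969×10^6/π)^(1/4) = 88.2 mm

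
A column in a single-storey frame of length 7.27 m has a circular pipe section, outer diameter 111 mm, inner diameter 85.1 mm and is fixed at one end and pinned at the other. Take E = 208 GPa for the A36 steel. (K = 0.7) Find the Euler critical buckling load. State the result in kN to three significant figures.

d_o = 111 mm, d_i = 85.1 mm
I = π(d_o⁴ − d_i⁴)/64 = π(111⁴ − 85.10⁴)/64 = 4.877×10^6 mm⁴
I = 4.877×10^6 mm⁴ = 4.877×10^-6 m⁴
Effective length L_e = K·L = 0.7 × 7.27 = 5.089 m
P_cr = π²EI / L_e² = π² × 208×10⁹ × 4.877×10^-6 / 5.089² = 3.866×10^5 N

P_cr ≈ 387 kN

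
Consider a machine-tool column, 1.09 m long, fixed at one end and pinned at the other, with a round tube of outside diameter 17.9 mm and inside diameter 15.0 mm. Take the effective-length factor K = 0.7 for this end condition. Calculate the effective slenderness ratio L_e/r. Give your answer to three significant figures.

d_o = 17.9 mm, d_i = 15.0 mm
I = π(d_o⁴ − d_i⁴)/64 = π(17.9⁴ − 15.00⁴)/64 = 2.554×10^3 mm⁴
A = 74.93 mm²;  r_min = √(I/A) = √(2.554×10^3/74.93) = 5.839 mm
L_e = K·L = 0.7 × 1.09 m = 0.7630 m = 763.00 mm
λ = L_e / r_min = 763.00 / 5.839 = 131

λ ≈ 131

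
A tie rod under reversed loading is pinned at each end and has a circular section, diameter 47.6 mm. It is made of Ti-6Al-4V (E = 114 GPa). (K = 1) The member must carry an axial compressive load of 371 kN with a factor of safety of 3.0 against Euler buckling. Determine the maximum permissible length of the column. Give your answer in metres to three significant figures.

L_max ≈ 0.505 m

I = πd⁴/64 = π×47.6⁴/64 = 2.520×10^5 mm⁴
I = 2.520×10^-7 m⁴
Required critical load P_cr = n·P = 3.0 × 371 = 1113 kN = 1.113×10^6 N
From P_cr = π²EI/(K·L)²:  L = (1/K)·√(π²EI/P_cr) = (1/1)·√(π²×1.14×10^11×2.520×10^-7/1.113×10^6)
L = 0.505 m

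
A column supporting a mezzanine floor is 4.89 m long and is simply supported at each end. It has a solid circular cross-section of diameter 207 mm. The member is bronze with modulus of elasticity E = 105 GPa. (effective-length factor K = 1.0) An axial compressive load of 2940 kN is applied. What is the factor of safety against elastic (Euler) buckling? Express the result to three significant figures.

n ≈ 1.33

I = πd⁴/64 = π×207⁴/64 = 9.013×10^7 mm⁴
I = 9.013×10^7 mm⁴ = 9.013×10^-5 m⁴
Effective length L_e = K·L = 1 × 4.89 = 4.890 m
P_cr = π²EI / L_e² = π² × 105×10⁹ × 9.013×10^-5 / 4.890² = 3.906×10^6 N
Factor of safety n = P_cr / P = 3905.9 / 2940 = 1.33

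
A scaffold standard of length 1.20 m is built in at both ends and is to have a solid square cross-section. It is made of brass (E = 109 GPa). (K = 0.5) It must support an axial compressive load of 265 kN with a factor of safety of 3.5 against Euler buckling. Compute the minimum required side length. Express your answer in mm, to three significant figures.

a ≈ 43.9 mm

Required P_cr = n·P = 3.5 × 265 = 927.5 kN
L_e = K·L = 0.5 × 1.20 = 0.6000 m
Required I = P_cr·L_e²/(π²E) = 9.275×10^5 × 0.6000² / (π² × 1.09×10^11) = 3.104×10^-7 m⁴
I_req = 3.104×10^5 mm⁴
Solid square: I = a⁴/12  ⇒  a = (12I)^(1/4) = (12×3.104×10^5)^(1/4) = 43.9 mm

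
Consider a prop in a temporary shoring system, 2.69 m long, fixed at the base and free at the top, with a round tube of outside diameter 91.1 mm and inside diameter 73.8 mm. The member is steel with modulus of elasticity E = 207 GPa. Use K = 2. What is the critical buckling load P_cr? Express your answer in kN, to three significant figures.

d_o = 91.1 mm, d_i = 73.8 mm
I = π(d_o⁴ − d_i⁴)/64 = π(91.1⁴ − 73.80⁴)/64 = 1.925×10^6 mm⁴
I = 1.925×10^6 mm⁴ = 1.925×10^-6 m⁴
Effective length L_e = K·L = 2 × 2.69 = 5.380 m
P_cr = π²EI / L_e² = π² × 207×10⁹ × 1.925×10^-6 / 5.380² = 1.359×10^5 N

P_cr ≈ 136 kN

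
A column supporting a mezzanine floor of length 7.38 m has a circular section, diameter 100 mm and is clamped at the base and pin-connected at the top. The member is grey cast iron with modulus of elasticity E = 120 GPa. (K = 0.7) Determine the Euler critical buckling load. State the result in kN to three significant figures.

P_cr ≈ 218 kN

I = πd⁴/64 = π×100⁴/64 = 4.909×10^6 mm⁴
I = 4.909×10^6 mm⁴ = 4.909×10^-6 m⁴
Effective length L_e = K·L = 0.7 × 7.38 = 5.166 m
P_cr = π²EI / L_e² = π² × 120×10⁹ × 4.909×10^-6 / 5.166² = 2.178×10^5 N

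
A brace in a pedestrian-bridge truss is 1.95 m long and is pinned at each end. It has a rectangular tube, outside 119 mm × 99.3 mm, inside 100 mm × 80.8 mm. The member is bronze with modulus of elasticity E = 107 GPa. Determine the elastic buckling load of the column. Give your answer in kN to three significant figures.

Weak-axis I_min = (h_o·b_o³ − h_i·b_i³)/12 with b_o = 99.3, b_i = 80.80 mm (shorter outer/inner sides).
I_min = (119×99.3³ − 100.0×80.80³)/12 = 5.314×10^6 mm⁴
I = 5.314×10^6 mm⁴ = 5.314×10^-6 m⁴
Effective length L_e = K·L = 1 × 1.95 = 1.950 m
P_cr = π²EI / L_e² = π² × 107×10⁹ × 5.314×10^-6 / 1.950² = 1.476×10^6 N

P_cr ≈ 1480 kN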